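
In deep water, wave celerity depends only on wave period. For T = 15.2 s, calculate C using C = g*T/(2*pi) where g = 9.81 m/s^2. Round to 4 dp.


We use the deep-water celerity formula:
C = g * T / (2 * pi)
C = 9.81 * 15.2 / (2 * 3.14159...)
C = 149.112000 / 6.283185
C = 23.7319 m/s

23.7319


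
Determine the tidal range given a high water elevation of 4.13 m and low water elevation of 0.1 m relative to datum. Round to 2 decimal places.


Tidal range = High water - Low water
Tidal range = 4.13 - (0.1)
Tidal range = 4.03 m

4.03


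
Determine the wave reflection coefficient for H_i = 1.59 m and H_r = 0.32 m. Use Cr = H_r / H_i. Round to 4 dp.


Cr = H_r / H_i
Cr = 0.32 / 1.59
Cr = 0.2013

0.2013


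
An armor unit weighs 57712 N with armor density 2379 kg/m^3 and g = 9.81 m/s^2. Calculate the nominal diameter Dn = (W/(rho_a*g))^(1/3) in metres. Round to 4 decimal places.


V = W / (rho_a * g)
V = 57712 / (2379 * 9.81)
V = 57712 / 23337.99
V = 2.472878 m^3
Dn = V^(1/3) = 2.472878^(1/3)
Dn = 1.3523 m

1.3523


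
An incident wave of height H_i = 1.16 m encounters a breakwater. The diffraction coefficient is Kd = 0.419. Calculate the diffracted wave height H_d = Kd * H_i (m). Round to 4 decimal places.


H_d = Kd * H_i
H_d = 0.419 * 1.16
H_d = 0.4860 m

0.4860


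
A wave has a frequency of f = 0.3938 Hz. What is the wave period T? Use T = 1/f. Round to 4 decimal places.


T = 1 / f
T = 1 / 0.3938
T = 2.5394 s

2.5394


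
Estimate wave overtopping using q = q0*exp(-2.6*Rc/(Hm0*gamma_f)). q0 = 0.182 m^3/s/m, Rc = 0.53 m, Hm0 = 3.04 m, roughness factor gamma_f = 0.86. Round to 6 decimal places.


q = q0 * exp(-2.6 * Rc / (Hm0 * gamma_f))
Exponent = -2.6 * 0.53 / (3.04 * 0.86)
= -2.6 * 0.53 / 2.6144
= -0.527081
exp(-0.527081) = 0.590326
q = 0.182 * 0.590326
q = 0.107439 m^3/s/m

0.107439


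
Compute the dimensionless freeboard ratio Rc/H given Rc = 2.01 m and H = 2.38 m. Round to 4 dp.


Relative freeboard = Rc / H
= 2.01 / 2.38
= 0.8445

0.8445


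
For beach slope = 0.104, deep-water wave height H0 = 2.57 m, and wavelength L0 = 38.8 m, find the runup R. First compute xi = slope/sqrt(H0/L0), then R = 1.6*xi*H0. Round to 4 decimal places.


xi = slope / sqrt(H0/L0)
H0/L0 = 2.57/38.8 = 0.066237
sqrt(0.066237) = 0.257366
xi = 0.104 / 0.257366 = 0.404094
R = 1.6 * xi * H0 = 1.6 * 0.404094 * 2.57
R = 1.6616 m

1.6616


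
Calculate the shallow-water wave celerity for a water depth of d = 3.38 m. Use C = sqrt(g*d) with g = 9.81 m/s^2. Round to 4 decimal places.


Using the shallow-water approximation:
C = sqrt(g * d) = sqrt(9.81 * 3.38)
C = sqrt(33.1578)
C = 5.7583 m/s

5.7583


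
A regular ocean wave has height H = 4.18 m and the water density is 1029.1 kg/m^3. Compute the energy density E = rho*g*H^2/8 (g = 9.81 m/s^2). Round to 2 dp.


E = (1/8) * rho * g * H^2
E = (1/8) * 1029.1 * 9.81 * 4.18^2
E = 0.125 * 1029.1 * 9.81 * 17.4724
E = 22049.01 J/m^2

22049.01


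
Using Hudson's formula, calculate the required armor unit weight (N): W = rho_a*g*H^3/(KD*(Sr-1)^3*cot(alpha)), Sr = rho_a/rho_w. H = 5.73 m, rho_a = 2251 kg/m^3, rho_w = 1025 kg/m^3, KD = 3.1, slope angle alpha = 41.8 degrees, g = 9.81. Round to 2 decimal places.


Sr = rho_a / rho_w = 2251 / 1025 = 2.196098
(Sr - 1) = 1.196098
(Sr - 1)^3 = 1.711196
cot(41.8) = 1 / tan(41.8) = 1 / 0.894103 = 1.118439
Numerator = 2251 * 9.81 * 5.73^3 = 4154400.5615
Denominator = 3.1 * 1.711196 * 1.118439 = 5.932993
W = 4154400.5615 / 5.932993
W = 700219.99 N

700219.99


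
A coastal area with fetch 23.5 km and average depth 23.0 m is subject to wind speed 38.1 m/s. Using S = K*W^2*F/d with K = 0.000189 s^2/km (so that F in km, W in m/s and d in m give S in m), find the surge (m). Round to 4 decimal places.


S = K * W^2 * F / d
W^2 = 38.1^2 = 1451.61
S = 0.000189 * 1451.61 * 23.5 / 23.0
Numerator = 0.000189 * 1451.61 * 23.5 = 6.447326
S = 6.447326 / 23.0 = 0.2803 m

0.2803


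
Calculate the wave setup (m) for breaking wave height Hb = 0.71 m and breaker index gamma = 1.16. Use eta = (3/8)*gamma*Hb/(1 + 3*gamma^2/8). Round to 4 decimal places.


eta = (3/8) * gamma * Hb / (1 + 3*gamma^2/8)
Numerator = (3/8) * 1.16 * 0.71 = 0.308850
Denominator = 1 + 3*1.16^2/8 = 1 + 0.504600 = 1.504600
eta = 0.308850 / 1.504600
eta = 0.2053 m

0.2053


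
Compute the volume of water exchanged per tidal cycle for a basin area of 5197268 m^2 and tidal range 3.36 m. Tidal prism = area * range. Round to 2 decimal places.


Tidal prism = Area * Tidal range
P = 5197268 * 3.36
P = 17462820.48 m^3

17462820.48


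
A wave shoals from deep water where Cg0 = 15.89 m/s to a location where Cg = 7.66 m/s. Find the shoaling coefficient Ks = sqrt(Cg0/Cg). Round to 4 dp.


Ks = sqrt(Cg0 / Cg)
Ks = sqrt(15.89 / 7.66)
Ks = sqrt(2.0744)
Ks = 1.4403

1.4403


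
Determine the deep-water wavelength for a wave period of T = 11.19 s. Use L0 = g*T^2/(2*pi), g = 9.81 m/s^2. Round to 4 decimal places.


L0 = g * T^2 / (2 * pi)
L0 = 9.81 * 11.19^2 / (2 * pi)
L0 = 9.81 * 125.2161 / 6.28319
L0 = 1228.3699 / 6.28319
L0 = 195.5011 m

195.5011


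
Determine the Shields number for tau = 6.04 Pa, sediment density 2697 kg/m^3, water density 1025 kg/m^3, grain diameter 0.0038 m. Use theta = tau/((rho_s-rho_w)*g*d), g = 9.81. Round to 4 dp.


theta = tau / ((rho_s - rho_w) * g * d)
rho_s - rho_w = 2697 - 1025 = 1672
Denominator = 1672 * 9.81 * 0.0038 = 62.328816
theta = 6.04 / 62.328816
theta = 0.0969

0.0969


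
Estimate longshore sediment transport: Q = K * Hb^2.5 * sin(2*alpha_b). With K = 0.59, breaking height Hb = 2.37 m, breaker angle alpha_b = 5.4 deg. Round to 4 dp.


Q = K * Hb^2.5 * sin(2 * alpha_b)
Hb^2.5 = 2.37^2.5 = 8.647108
sin(2 * 5.4) = sin(10.8) = 0.187381
Q = 0.59 * 8.647108 * 0.187381
Q = 0.9560 m^3/s

0.9560


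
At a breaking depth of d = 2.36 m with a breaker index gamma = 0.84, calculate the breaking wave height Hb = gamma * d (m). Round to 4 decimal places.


Hb = gamma * d
Hb = 0.84 * 2.36
Hb = 1.9824 m

1.9824


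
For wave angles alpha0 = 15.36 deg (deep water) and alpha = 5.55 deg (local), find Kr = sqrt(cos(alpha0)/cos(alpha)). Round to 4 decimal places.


Kr = sqrt(cos(alpha0) / cos(alpha))
cos(15.36) = 0.964281
cos(5.55) = 0.995312
Kr = sqrt(0.964281 / 0.995312)
Kr = sqrt(0.968822)
Kr = 0.9843

0.9843


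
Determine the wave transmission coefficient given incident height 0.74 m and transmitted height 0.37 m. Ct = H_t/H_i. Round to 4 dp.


Ct = H_t / H_i
Ct = 0.37 / 0.74
Ct = 0.5000

0.5000


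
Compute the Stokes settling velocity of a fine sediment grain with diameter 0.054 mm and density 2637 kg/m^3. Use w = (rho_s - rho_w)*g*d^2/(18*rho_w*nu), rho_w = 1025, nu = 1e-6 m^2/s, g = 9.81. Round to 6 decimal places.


w = (rho_s - rho_w) * g * d^2 / (18 * rho_w * nu)
d = 0.054 mm = 0.000054 m
rho_s - rho_w = 2637 - 1025 = 1612
Numerator = 1612 * 9.81 * (0.000054)^2 = 0.000046112808
Denominator = 18 * 1025 * 1e-6 = 0.018450
w = 0.002499 m/s

0.002499


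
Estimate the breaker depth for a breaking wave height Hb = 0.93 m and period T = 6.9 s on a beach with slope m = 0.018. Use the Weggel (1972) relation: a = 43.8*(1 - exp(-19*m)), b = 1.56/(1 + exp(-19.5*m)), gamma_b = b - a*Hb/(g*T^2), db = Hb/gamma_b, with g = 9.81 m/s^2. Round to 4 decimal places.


a = 43.8 * (1 - exp(-19 * m))
exp(-19 * 0.018) = exp(-0.3420) = 0.710348
a = 43.8 * (1 - 0.710348) = 12.686749
b = 1.56 / (1 + exp(-19.5 * m))
exp(-19.5 * 0.018) = exp(-0.3510) = 0.703984
b = 1.56 / (1 + 0.703984) = 0.915502
Hb / (g * T^2) = 0.93 / (9.81 * 6.9^2) = 0.93 / 467.0541 = 0.00199120
gamma_b = b - a * Hb/(g*T^2) = 0.915502 - 12.686749 * 0.00199120 = 0.890240
db = Hb / gamma_b = 0.93 / 0.890240
db = 1.0447 m

1.0447


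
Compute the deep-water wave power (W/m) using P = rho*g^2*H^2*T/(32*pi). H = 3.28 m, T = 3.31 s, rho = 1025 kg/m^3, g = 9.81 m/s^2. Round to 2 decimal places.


P = rho * g^2 * H^2 * T / (32 * pi)
P = 1025 * 9.81^2 * 3.28^2 * 3.31 / (32 * pi)
P = 1025 * 96.2361 * 10.7584 * 3.31 / 100.53096
P = 34941.19 W/m

34941.19


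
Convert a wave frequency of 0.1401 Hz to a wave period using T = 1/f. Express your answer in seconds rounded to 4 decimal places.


T = 1 / f
T = 1 / 0.1401
T = 7.1378 s

7.1378


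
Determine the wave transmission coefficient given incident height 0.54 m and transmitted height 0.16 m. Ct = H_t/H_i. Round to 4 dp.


Ct = H_t / H_i
Ct = 0.16 / 0.54
Ct = 0.2963

0.2963


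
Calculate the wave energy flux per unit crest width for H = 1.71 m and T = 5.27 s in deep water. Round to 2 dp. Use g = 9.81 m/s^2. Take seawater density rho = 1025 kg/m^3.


P = rho * g^2 * H^2 * T / (32 * pi)
P = 1025 * 9.81^2 * 1.71^2 * 5.27 / (32 * pi)
P = 1025 * 96.2361 * 2.9241 * 5.27 / 100.53096
P = 15120.46 W/m

15120.46


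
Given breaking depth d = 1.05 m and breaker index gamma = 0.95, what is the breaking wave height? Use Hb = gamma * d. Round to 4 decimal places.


Hb = gamma * d
Hb = 0.95 * 1.05
Hb = 0.9975 m

0.9975


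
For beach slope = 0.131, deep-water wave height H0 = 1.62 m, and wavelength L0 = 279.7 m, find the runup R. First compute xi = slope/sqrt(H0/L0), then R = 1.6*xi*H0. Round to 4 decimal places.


xi = slope / sqrt(H0/L0)
H0/L0 = 1.62/279.7 = 0.005792
sqrt(0.005792) = 0.076105
xi = 0.131 / 0.076105 = 1.721314
R = 1.6 * xi * H0 = 1.6 * 1.721314 * 1.62
R = 4.4616 m

4.4616


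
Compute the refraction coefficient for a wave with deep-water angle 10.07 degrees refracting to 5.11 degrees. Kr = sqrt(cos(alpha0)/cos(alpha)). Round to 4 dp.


Kr = sqrt(cos(alpha0) / cos(alpha))
cos(10.07) = 0.984595
cos(5.11) = 0.996026
Kr = sqrt(0.984595 / 0.996026)
Kr = sqrt(0.988524)
Kr = 0.9942

0.9942


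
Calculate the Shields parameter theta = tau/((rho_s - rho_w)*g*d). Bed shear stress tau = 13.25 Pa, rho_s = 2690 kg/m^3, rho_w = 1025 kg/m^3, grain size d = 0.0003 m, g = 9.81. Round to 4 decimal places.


theta = tau / ((rho_s - rho_w) * g * d)
rho_s - rho_w = 2690 - 1025 = 1665
Denominator = 1665 * 9.81 * 0.0003 = 4.900095
theta = 13.25 / 4.900095
theta = 2.7040

2.7040


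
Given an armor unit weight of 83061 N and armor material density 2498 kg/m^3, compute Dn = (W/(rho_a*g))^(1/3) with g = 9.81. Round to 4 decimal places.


V = W / (rho_a * g)
V = 83061 / (2498 * 9.81)
V = 83061 / 24505.38
V = 3.389501 m^3
Dn = V^(1/3) = 3.389501^(1/3)
Dn = 1.5021 m

1.5021


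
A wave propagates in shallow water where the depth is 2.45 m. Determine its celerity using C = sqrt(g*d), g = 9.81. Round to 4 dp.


Using the shallow-water approximation:
C = sqrt(g * d) = sqrt(9.81 * 2.45)
C = sqrt(24.0345)
C = 4.9025 m/s

4.9025


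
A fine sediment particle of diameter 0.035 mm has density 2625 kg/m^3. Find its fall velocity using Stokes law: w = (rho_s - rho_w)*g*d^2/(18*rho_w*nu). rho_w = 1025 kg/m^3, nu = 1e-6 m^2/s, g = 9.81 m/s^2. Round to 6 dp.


w = (rho_s - rho_w) * g * d^2 / (18 * rho_w * nu)
d = 0.035 mm = 0.000035 m
rho_s - rho_w = 2625 - 1025 = 1600
Numerator = 1600 * 9.81 * (0.000035)^2 = 0.000019227600
Denominator = 18 * 1025 * 1e-6 = 0.018450
w = 0.001042 m/s

0.001042


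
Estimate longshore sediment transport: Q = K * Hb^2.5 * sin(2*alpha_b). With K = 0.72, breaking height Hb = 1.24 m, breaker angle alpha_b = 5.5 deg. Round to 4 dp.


Q = K * Hb^2.5 * sin(2 * alpha_b)
Hb^2.5 = 1.24^2.5 = 1.712199
sin(2 * 5.5) = sin(11.0) = 0.190809
Q = 0.72 * 1.712199 * 0.190809
Q = 0.2352 m^3/s

0.2352


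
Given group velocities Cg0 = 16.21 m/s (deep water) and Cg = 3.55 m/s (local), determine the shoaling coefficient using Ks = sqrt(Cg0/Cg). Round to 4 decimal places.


Ks = sqrt(Cg0 / Cg)
Ks = sqrt(16.21 / 3.55)
Ks = sqrt(4.5662)
Ks = 2.1369

2.1369


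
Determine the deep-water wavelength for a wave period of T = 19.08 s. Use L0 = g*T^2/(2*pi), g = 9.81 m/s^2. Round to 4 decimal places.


L0 = g * T^2 / (2 * pi)
L0 = 9.81 * 19.08^2 / (2 * pi)
L0 = 9.81 * 364.0464 / 6.28319
L0 = 3571.2952 / 6.28319
L0 = 568.3893 m

568.3893


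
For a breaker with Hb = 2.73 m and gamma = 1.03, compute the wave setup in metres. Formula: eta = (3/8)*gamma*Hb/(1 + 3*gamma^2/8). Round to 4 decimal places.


eta = (3/8) * gamma * Hb / (1 + 3*gamma^2/8)
Numerator = (3/8) * 1.03 * 2.73 = 1.054462
Denominator = 1 + 3*1.03^2/8 = 1 + 0.397838 = 1.397838
eta = 1.054462 / 1.397838
eta = 0.7544 m

0.7544


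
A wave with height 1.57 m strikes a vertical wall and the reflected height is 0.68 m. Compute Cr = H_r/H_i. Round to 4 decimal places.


Cr = H_r / H_i
Cr = 0.68 / 1.57
Cr = 0.4331

0.4331


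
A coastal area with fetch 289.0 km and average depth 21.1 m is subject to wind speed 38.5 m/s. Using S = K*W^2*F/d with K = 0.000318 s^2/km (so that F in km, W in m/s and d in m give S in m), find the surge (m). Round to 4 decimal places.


S = K * W^2 * F / d
W^2 = 38.5^2 = 1482.25
S = 0.000318 * 1482.25 * 289.0 / 21.1
Numerator = 0.000318 * 1482.25 * 289.0 = 136.221739
S = 136.221739 / 21.1 = 6.4560 m

6.4560


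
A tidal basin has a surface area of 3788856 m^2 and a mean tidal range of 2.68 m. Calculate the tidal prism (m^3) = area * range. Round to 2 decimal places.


Tidal prism = Area * Tidal range
P = 3788856 * 2.68
P = 10154134.08 m^3

10154134.08


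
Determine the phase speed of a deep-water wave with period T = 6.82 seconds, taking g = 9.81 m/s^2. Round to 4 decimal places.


We use the deep-water celerity formula:
C = g * T / (2 * pi)
C = 9.81 * 6.82 / (2 * 3.14159...)
C = 66.904200 / 6.283185
C = 10.6481 m/s

10.6481


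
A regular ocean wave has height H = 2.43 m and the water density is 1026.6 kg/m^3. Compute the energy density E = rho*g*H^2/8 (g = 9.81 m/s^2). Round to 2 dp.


E = (1/8) * rho * g * H^2
E = (1/8) * 1026.6 * 9.81 * 2.43^2
E = 0.125 * 1026.6 * 9.81 * 5.9049
E = 7433.49 J/m^2

7433.49


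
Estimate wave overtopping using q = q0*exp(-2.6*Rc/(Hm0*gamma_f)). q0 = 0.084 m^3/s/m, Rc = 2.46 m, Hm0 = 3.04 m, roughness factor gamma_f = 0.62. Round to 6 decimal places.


q = q0 * exp(-2.6 * Rc / (Hm0 * gamma_f))
Exponent = -2.6 * 2.46 / (3.04 * 0.62)
= -2.6 * 2.46 / 1.8848
= -3.393463
exp(-3.393463) = 0.033592
q = 0.084 * 0.033592
q = 0.002822 m^3/s/m

0.002822


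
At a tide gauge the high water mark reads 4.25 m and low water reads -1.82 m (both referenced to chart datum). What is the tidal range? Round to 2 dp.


Tidal range = High water - Low water
Tidal range = 4.25 - (-1.82)
Tidal range = 6.07 m

6.07


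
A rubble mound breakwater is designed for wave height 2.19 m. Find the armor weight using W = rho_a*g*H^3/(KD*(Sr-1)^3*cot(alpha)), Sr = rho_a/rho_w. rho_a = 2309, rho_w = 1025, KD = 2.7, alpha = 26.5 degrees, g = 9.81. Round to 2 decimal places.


Sr = rho_a / rho_w = 2309 / 1025 = 2.252683
(Sr - 1) = 1.252683
(Sr - 1)^3 = 1.965728
cot(26.5) = 1 / tan(26.5) = 1 / 0.498582 = 2.005690
Numerator = 2309 * 9.81 * 2.19^3 = 237916.8958
Denominator = 2.7 * 1.965728 * 2.005690 = 10.645130
W = 237916.8958 / 10.645130
W = 22349.83 N

22349.83


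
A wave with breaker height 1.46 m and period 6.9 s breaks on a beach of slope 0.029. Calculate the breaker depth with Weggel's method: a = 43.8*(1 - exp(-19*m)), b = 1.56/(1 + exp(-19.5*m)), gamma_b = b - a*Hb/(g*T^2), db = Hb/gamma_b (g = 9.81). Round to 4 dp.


a = 43.8 * (1 - exp(-19 * m))
exp(-19 * 0.029) = exp(-0.5510) = 0.576373
a = 43.8 * (1 - 0.576373) = 18.554856
b = 1.56 / (1 + exp(-19.5 * m))
exp(-19.5 * 0.029) = exp(-0.5655) = 0.568076
b = 1.56 / (1 + 0.568076) = 0.994850
Hb / (g * T^2) = 1.46 / (9.81 * 6.9^2) = 1.46 / 467.0541 = 0.00312598
gamma_b = b - a * Hb/(g*T^2) = 0.994850 - 18.554856 * 0.00312598 = 0.936848
db = Hb / gamma_b = 1.46 / 0.936848
db = 1.5584 m

1.5584


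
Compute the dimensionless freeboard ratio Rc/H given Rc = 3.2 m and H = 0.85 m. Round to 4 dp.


Relative freeboard = Rc / H
= 3.2 / 0.85
= 3.7647

3.7647


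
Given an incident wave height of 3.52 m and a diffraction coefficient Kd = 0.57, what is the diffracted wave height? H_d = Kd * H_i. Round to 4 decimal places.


H_d = Kd * H_i
H_d = 0.57 * 3.52
H_d = 2.0064 m

2.0064


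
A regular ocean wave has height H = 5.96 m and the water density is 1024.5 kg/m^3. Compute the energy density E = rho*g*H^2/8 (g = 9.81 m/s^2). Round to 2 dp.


E = (1/8) * rho * g * H^2
E = (1/8) * 1024.5 * 9.81 * 5.96^2
E = 0.125 * 1024.5 * 9.81 * 35.5216
E = 44625.54 J/m^2

44625.54


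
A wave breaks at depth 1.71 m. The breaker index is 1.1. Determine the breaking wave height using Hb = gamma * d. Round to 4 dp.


Hb = gamma * d
Hb = 1.1 * 1.71
Hb = 1.8810 m

1.8810


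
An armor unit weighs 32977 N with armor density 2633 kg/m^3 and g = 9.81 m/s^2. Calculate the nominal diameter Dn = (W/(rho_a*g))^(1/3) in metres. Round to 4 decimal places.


V = W / (rho_a * g)
V = 32977 / (2633 * 9.81)
V = 32977 / 25829.73
V = 1.276707 m^3
Dn = V^(1/3) = 1.276707^(1/3)
Dn = 1.0848 m

1.0848


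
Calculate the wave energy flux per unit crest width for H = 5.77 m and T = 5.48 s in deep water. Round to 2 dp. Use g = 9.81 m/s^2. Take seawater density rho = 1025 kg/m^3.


P = rho * g^2 * H^2 * T / (32 * pi)
P = 1025 * 9.81^2 * 5.77^2 * 5.48 / (32 * pi)
P = 1025 * 96.2361 * 33.2929 * 5.48 / 100.53096
P = 179016.97 W/m

179016.97


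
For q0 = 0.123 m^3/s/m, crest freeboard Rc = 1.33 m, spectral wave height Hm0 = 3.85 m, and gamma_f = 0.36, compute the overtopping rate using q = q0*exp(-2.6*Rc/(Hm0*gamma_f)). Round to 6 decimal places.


q = q0 * exp(-2.6 * Rc / (Hm0 * gamma_f))
Exponent = -2.6 * 1.33 / (3.85 * 0.36)
= -2.6 * 1.33 / 1.3860
= -2.494949
exp(-2.494949) = 0.082501
q = 0.123 * 0.082501
q = 0.010148 m^3/s/m

0.010148


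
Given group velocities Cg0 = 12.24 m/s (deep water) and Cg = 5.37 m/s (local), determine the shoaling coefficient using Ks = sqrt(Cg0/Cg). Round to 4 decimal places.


Ks = sqrt(Cg0 / Cg)
Ks = sqrt(12.24 / 5.37)
Ks = sqrt(2.2793)
Ks = 1.5097

1.5097


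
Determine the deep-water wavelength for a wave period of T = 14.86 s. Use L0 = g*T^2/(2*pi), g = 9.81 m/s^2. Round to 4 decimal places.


L0 = g * T^2 / (2 * pi)
L0 = 9.81 * 14.86^2 / (2 * pi)
L0 = 9.81 * 220.8196 / 6.28319
L0 = 2166.2403 / 6.28319
L0 = 344.7678 m

344.7678


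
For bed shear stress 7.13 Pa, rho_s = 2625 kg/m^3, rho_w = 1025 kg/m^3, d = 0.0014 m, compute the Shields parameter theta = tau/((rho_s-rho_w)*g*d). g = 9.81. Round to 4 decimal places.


theta = tau / ((rho_s - rho_w) * g * d)
rho_s - rho_w = 2625 - 1025 = 1600
Denominator = 1600 * 9.81 * 0.0014 = 21.974400
theta = 7.13 / 21.974400
theta = 0.3245

0.3245


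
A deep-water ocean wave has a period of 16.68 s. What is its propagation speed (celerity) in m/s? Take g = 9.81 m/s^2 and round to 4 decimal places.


We use the deep-water celerity formula:
C = g * T / (2 * pi)
C = 9.81 * 16.68 / (2 * 3.14159...)
C = 163.630800 / 6.283185
C = 26.0427 m/s

26.0427


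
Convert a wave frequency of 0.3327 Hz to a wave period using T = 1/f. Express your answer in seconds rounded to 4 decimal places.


T = 1 / f
T = 1 / 0.3327
T = 3.0057 s

3.0057


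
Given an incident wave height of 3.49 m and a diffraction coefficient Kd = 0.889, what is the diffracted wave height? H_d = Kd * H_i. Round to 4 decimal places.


H_d = Kd * H_i
H_d = 0.889 * 3.49
H_d = 3.1026 m

3.1026


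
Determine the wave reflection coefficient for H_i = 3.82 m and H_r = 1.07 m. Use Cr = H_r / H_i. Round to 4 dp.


Cr = H_r / H_i
Cr = 1.07 / 3.82
Cr = 0.2801

0.2801


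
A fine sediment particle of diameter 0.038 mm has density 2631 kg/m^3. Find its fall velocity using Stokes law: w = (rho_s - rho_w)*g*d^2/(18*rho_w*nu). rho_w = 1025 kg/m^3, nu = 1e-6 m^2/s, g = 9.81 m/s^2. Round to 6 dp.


w = (rho_s - rho_w) * g * d^2 / (18 * rho_w * nu)
d = 0.038 mm = 0.000038 m
rho_s - rho_w = 2631 - 1025 = 1606
Numerator = 1606 * 9.81 * (0.000038)^2 = 0.000022750018
Denominator = 18 * 1025 * 1e-6 = 0.018450
w = 0.001233 m/s

0.001233


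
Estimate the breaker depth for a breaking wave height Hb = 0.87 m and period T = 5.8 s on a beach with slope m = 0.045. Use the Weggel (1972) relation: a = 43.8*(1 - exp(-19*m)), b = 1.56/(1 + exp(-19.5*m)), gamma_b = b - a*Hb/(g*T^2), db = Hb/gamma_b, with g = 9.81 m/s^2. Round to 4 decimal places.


a = 43.8 * (1 - exp(-19 * m))
exp(-19 * 0.045) = exp(-0.8550) = 0.425283
a = 43.8 * (1 - 0.425283) = 25.172596
b = 1.56 / (1 + exp(-19.5 * m))
exp(-19.5 * 0.045) = exp(-0.8775) = 0.415821
b = 1.56 / (1 + 0.415821) = 1.101834
Hb / (g * T^2) = 0.87 / (9.81 * 5.8^2) = 0.87 / 330.0084 = 0.00263630
gamma_b = b - a * Hb/(g*T^2) = 1.101834 - 25.172596 * 0.00263630 = 1.035472
db = Hb / gamma_b = 0.87 / 1.035472
db = 0.8402 m

0.8402


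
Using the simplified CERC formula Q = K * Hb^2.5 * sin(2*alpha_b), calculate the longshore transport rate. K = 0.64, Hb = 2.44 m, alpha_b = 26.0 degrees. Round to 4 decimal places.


Q = K * Hb^2.5 * sin(2 * alpha_b)
Hb^2.5 = 2.44^2.5 = 9.299820
sin(2 * 26.0) = sin(52.0) = 0.788011
Q = 0.64 * 9.299820 * 0.788011
Q = 4.6901 m^3/s

4.6901


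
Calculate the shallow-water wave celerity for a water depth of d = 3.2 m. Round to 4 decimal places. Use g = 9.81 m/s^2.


Using the shallow-water approximation:
C = sqrt(g * d) = sqrt(9.81 * 3.2)
C = sqrt(31.3920)
C = 5.6029 m/s

5.6029


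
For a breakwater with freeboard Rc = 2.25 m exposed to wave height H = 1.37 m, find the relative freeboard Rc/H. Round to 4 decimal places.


Relative freeboard = Rc / H
= 2.25 / 1.37
= 1.6423

1.6423


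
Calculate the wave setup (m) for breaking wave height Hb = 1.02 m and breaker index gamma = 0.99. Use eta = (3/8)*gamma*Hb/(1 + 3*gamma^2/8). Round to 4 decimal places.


eta = (3/8) * gamma * Hb / (1 + 3*gamma^2/8)
Numerator = (3/8) * 0.99 * 1.02 = 0.378675
Denominator = 1 + 3*0.99^2/8 = 1 + 0.367538 = 1.367538
eta = 0.378675 / 1.367538
eta = 0.2769 m

0.2769


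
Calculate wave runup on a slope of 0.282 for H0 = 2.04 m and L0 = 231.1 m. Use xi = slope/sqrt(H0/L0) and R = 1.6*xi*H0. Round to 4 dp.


xi = slope / sqrt(H0/L0)
H0/L0 = 2.04/231.1 = 0.008827
sqrt(0.008827) = 0.093954
xi = 0.282 / 0.093954 = 3.001470
R = 1.6 * xi * H0 = 1.6 * 3.001470 * 2.04
R = 9.7968 m

9.7968


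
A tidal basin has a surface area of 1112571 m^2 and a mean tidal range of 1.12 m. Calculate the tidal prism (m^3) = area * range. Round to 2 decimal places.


Tidal prism = Area * Tidal range
P = 1112571 * 1.12
P = 1246079.52 m^3

1246079.52


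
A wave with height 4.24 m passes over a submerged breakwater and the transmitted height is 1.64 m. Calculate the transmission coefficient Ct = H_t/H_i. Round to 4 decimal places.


Ct = H_t / H_i
Ct = 1.64 / 4.24
Ct = 0.3868

0.3868


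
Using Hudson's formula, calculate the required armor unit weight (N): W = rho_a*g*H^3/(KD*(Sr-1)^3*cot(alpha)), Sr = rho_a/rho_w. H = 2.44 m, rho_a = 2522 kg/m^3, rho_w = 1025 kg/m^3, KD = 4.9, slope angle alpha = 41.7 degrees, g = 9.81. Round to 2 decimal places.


Sr = rho_a / rho_w = 2522 / 1025 = 2.460488
(Sr - 1) = 1.460488
(Sr - 1)^3 = 3.115256
cot(41.7) = 1 / tan(41.7) = 1 / 0.890967 = 1.122375
Numerator = 2522 * 9.81 * 2.44^3 = 359404.5481
Denominator = 4.9 * 3.115256 * 1.122375 = 17.132787
W = 359404.5481 / 17.132787
W = 20977.59 N

20977.59


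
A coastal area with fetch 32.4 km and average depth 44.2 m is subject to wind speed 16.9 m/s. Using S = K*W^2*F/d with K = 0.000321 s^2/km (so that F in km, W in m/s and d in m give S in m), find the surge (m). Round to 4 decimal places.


S = K * W^2 * F / d
W^2 = 16.9^2 = 285.61
S = 0.000321 * 285.61 * 32.4 / 44.2
Numerator = 0.000321 * 285.61 * 32.4 = 2.970458
S = 2.970458 / 44.2 = 0.0672 m

0.0672


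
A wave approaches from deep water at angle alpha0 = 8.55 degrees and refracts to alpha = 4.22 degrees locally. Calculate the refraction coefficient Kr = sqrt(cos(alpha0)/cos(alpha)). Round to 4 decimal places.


Kr = sqrt(cos(alpha0) / cos(alpha))
cos(8.55) = 0.988886
cos(4.22) = 0.997289
Kr = sqrt(0.988886 / 0.997289)
Kr = sqrt(0.991575)
Kr = 0.9958

0.9958


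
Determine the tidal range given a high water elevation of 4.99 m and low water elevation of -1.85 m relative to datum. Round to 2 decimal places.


Tidal range = High water - Low water
Tidal range = 4.99 - (-1.85)
Tidal range = 6.84 m

6.84


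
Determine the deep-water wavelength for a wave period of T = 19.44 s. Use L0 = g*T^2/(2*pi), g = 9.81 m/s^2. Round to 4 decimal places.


L0 = g * T^2 / (2 * pi)
L0 = 9.81 * 19.44^2 / (2 * pi)
L0 = 9.81 * 377.9136 / 6.28319
L0 = 3707.3324 / 6.28319
L0 = 590.0403 m

590.0403


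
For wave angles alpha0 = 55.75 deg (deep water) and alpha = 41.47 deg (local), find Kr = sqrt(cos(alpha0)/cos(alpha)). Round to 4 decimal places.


Kr = sqrt(cos(alpha0) / cos(alpha))
cos(55.75) = 0.562805
cos(41.47) = 0.749303
Kr = sqrt(0.562805 / 0.749303)
Kr = sqrt(0.751105)
Kr = 0.8667

0.8667


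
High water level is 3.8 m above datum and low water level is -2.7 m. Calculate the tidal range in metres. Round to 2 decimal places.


Tidal range = High water - Low water
Tidal range = 3.8 - (-2.7)
Tidal range = 6.50 m

6.50


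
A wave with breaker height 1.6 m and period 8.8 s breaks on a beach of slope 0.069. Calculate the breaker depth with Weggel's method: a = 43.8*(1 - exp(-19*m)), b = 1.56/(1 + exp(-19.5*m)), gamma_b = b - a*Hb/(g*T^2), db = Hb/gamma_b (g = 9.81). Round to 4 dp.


a = 43.8 * (1 - exp(-19 * m))
exp(-19 * 0.069) = exp(-1.3110) = 0.269550
a = 43.8 * (1 - 0.269550) = 31.993694
b = 1.56 / (1 + exp(-19.5 * m))
exp(-19.5 * 0.069) = exp(-1.3455) = 0.260409
b = 1.56 / (1 + 0.260409) = 1.237693
Hb / (g * T^2) = 1.6 / (9.81 * 8.8^2) = 1.6 / 759.6864 = 0.00210613
gamma_b = b - a * Hb/(g*T^2) = 1.237693 - 31.993694 * 0.00210613 = 1.170310
db = Hb / gamma_b = 1.6 / 1.170310
db = 1.3672 m

1.3672


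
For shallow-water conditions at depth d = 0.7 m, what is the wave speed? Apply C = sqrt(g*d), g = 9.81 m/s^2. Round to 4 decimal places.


Using the shallow-water approximation:
C = sqrt(g * d) = sqrt(9.81 * 0.7)
C = sqrt(6.8670)
C = 2.6205 m/s

2.6205


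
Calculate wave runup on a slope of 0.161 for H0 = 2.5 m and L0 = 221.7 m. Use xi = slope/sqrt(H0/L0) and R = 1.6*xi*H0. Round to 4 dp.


xi = slope / sqrt(H0/L0)
H0/L0 = 2.5/221.7 = 0.011276
sqrt(0.011276) = 0.106191
xi = 0.161 / 0.106191 = 1.516138
R = 1.6 * xi * H0 = 1.6 * 1.516138 * 2.5
R = 6.0646 m

6.0646


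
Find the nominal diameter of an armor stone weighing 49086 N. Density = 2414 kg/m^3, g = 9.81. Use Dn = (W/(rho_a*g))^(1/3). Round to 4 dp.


V = W / (rho_a * g)
V = 49086 / (2414 * 9.81)
V = 49086 / 23681.34
V = 2.072771 m^3
Dn = V^(1/3) = 2.072771^(1/3)
Dn = 1.2750 m

1.2750


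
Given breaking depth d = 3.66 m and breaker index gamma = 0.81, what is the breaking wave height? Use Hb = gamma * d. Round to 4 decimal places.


Hb = gamma * d
Hb = 0.81 * 3.66
Hb = 2.9646 m

2.9646


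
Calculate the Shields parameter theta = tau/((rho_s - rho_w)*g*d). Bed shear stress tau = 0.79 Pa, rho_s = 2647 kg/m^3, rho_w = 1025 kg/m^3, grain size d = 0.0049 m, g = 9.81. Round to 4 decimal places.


theta = tau / ((rho_s - rho_w) * g * d)
rho_s - rho_w = 2647 - 1025 = 1622
Denominator = 1622 * 9.81 * 0.0049 = 77.967918
theta = 0.79 / 77.967918
theta = 0.0101

0.0101


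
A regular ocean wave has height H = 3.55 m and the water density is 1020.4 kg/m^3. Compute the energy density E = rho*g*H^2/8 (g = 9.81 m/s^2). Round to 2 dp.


E = (1/8) * rho * g * H^2
E = (1/8) * 1020.4 * 9.81 * 3.55^2
E = 0.125 * 1020.4 * 9.81 * 12.6025
E = 15769.07 J/m^2

15769.07


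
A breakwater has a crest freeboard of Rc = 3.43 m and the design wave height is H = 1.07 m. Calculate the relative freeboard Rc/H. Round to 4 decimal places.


Relative freeboard = Rc / H
= 3.43 / 1.07
= 3.2056

3.2056


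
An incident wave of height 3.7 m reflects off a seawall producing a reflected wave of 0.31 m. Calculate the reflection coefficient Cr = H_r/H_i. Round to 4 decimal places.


Cr = H_r / H_i
Cr = 0.31 / 3.7
Cr = 0.0838

0.0838


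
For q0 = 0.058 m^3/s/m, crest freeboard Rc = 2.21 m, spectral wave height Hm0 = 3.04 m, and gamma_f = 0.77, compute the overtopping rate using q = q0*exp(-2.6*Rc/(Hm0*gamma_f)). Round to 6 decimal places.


q = q0 * exp(-2.6 * Rc / (Hm0 * gamma_f))
Exponent = -2.6 * 2.21 / (3.04 * 0.77)
= -2.6 * 2.21 / 2.3408
= -2.454716
exp(-2.454716) = 0.085888
q = 0.058 * 0.085888
q = 0.004981 m^3/s/m

0.004981


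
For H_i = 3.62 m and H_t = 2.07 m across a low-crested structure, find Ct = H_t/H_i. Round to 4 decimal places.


Ct = H_t / H_i
Ct = 2.07 / 3.62
Ct = 0.5718

0.5718


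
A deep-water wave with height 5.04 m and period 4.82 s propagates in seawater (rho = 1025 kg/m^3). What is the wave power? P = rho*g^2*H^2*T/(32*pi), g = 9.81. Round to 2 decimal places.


P = rho * g^2 * H^2 * T / (32 * pi)
P = 1025 * 9.81^2 * 5.04^2 * 4.82 / (32 * pi)
P = 1025 * 96.2361 * 25.4016 * 4.82 / 100.53096
P = 120135.16 W/m

120135.16


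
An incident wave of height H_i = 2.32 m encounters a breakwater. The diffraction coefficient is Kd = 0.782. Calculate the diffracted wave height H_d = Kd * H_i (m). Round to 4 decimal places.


H_d = Kd * H_i
H_d = 0.782 * 2.32
H_d = 1.8142 m

1.8142


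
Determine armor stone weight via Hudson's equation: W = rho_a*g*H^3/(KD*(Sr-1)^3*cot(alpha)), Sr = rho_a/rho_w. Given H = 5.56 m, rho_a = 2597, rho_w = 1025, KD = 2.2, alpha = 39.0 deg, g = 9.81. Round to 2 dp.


Sr = rho_a / rho_w = 2597 / 1025 = 2.533659
(Sr - 1) = 1.533659
(Sr - 1)^3 = 3.607331
cot(39.0) = 1 / tan(39.0) = 1 / 0.809784 = 1.234897
Numerator = 2597 * 9.81 * 5.56^3 = 4378903.0686
Denominator = 2.2 * 3.607331 * 1.234897 = 9.800303
W = 4378903.0686 / 9.800303
W = 446813.03 N

446813.03


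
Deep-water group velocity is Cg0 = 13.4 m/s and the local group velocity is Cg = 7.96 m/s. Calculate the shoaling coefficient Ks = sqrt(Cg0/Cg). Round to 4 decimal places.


Ks = sqrt(Cg0 / Cg)
Ks = sqrt(13.4 / 7.96)
Ks = sqrt(1.6834)
Ks = 1.2975

1.2975


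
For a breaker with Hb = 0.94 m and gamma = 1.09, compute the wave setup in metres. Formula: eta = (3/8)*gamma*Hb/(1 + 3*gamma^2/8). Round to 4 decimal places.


eta = (3/8) * gamma * Hb / (1 + 3*gamma^2/8)
Numerator = (3/8) * 1.09 * 0.94 = 0.384225
Denominator = 1 + 3*1.09^2/8 = 1 + 0.445538 = 1.445538
eta = 0.384225 / 1.445538
eta = 0.2658 m

0.2658


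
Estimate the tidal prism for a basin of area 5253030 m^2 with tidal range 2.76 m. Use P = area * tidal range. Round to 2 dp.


Tidal prism = Area * Tidal range
P = 5253030 * 2.76
P = 14498362.80 m^3

14498362.80


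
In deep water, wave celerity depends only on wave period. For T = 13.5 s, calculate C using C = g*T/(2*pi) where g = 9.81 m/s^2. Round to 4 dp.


We use the deep-water celerity formula:
C = g * T / (2 * pi)
C = 9.81 * 13.5 / (2 * 3.14159...)
C = 132.435000 / 6.283185
C = 21.0777 m/s

21.0777


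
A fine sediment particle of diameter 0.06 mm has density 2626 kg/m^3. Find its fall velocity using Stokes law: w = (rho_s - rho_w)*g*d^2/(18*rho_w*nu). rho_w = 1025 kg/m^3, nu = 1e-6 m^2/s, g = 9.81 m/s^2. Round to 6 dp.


w = (rho_s - rho_w) * g * d^2 / (18 * rho_w * nu)
d = 0.06 mm = 0.000060 m
rho_s - rho_w = 2626 - 1025 = 1601
Numerator = 1601 * 9.81 * (0.000060)^2 = 0.000056540916
Denominator = 18 * 1025 * 1e-6 = 0.018450
w = 0.003065 m/s

0.003065


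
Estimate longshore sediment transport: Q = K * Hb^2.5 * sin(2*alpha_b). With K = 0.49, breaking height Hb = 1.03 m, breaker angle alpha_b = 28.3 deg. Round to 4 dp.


Q = K * Hb^2.5 * sin(2 * alpha_b)
Hb^2.5 = 1.03^2.5 = 1.076696
sin(2 * 28.3) = sin(56.6) = 0.834848
Q = 0.49 * 1.076696 * 0.834848
Q = 0.4404 m^3/s

0.4404


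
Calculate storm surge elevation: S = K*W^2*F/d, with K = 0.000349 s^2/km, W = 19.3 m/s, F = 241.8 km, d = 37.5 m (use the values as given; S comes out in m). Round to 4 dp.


S = K * W^2 * F / d
W^2 = 19.3^2 = 372.49
S = 0.000349 * 372.49 * 241.8 / 37.5
Numerator = 0.000349 * 372.49 * 241.8 = 31.433761
S = 31.433761 / 37.5 = 0.8382 m

0.8382


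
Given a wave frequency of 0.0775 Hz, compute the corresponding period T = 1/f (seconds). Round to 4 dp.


T = 1 / f
T = 1 / 0.0775
T = 12.9032 s

12.9032


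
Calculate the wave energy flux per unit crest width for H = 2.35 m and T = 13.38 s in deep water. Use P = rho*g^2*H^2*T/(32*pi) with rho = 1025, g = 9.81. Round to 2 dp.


P = rho * g^2 * H^2 * T / (32 * pi)
P = 1025 * 9.81^2 * 2.35^2 * 13.38 / (32 * pi)
P = 1025 * 96.2361 * 5.5225 * 13.38 / 100.53096
P = 72502.65 W/m

72502.65


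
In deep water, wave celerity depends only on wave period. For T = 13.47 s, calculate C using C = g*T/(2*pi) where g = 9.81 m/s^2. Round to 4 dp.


We use the deep-water celerity formula:
C = g * T / (2 * pi)
C = 9.81 * 13.47 / (2 * 3.14159...)
C = 132.140700 / 6.283185
C = 21.0308 m/s

21.0308


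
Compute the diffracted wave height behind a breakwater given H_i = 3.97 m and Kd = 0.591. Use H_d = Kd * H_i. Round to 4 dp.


H_d = Kd * H_i
H_d = 0.591 * 3.97
H_d = 2.3463 m

2.3463


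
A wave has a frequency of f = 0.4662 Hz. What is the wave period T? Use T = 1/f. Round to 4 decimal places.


T = 1 / f
T = 1 / 0.4662
T = 2.1450 s

2.1450


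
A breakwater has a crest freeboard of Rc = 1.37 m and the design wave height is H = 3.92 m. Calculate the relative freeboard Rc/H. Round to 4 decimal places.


Relative freeboard = Rc / H
= 1.37 / 3.92
= 0.3495

0.3495


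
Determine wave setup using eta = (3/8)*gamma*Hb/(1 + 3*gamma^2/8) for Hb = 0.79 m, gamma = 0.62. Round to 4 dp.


eta = (3/8) * gamma * Hb / (1 + 3*gamma^2/8)
Numerator = (3/8) * 0.62 * 0.79 = 0.183675
Denominator = 1 + 3*0.62^2/8 = 1 + 0.144150 = 1.144150
eta = 0.183675 / 1.144150
eta = 0.1605 m

0.1605


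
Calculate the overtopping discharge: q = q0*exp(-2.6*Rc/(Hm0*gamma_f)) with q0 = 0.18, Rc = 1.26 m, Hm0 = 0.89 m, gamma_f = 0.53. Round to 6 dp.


q = q0 * exp(-2.6 * Rc / (Hm0 * gamma_f))
Exponent = -2.6 * 1.26 / (0.89 * 0.53)
= -2.6 * 1.26 / 0.4717
= -6.945092
exp(-6.945092) = 0.000963
q = 0.18 * 0.000963
q = 0.000173 m^3/s/m

0.000173


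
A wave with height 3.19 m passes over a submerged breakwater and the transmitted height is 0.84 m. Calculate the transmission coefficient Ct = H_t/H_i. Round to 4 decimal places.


Ct = H_t / H_i
Ct = 0.84 / 3.19
Ct = 0.2633

0.2633


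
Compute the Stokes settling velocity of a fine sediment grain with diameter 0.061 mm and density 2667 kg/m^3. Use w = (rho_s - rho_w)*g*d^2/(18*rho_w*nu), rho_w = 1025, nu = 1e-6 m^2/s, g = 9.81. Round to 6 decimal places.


w = (rho_s - rho_w) * g * d^2 / (18 * rho_w * nu)
d = 0.061 mm = 0.000061 m
rho_s - rho_w = 2667 - 1025 = 1642
Numerator = 1642 * 9.81 * (0.000061)^2 = 0.000059937942
Denominator = 18 * 1025 * 1e-6 = 0.018450
w = 0.003249 m/s

0.003249


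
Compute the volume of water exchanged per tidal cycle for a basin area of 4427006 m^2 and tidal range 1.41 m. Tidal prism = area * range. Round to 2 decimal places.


Tidal prism = Area * Tidal range
P = 4427006 * 1.41
P = 6242078.46 m^3

6242078.46


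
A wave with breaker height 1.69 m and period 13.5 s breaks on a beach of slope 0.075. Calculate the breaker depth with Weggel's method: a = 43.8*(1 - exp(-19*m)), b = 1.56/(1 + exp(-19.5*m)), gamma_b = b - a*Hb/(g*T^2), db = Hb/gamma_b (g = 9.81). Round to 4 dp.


a = 43.8 * (1 - exp(-19 * m))
exp(-19 * 0.075) = exp(-1.4250) = 0.240508
a = 43.8 * (1 - 0.240508) = 33.265729
b = 1.56 / (1 + exp(-19.5 * m))
exp(-19.5 * 0.075) = exp(-1.4625) = 0.231656
b = 1.56 / (1 + 0.231656) = 1.266587
Hb / (g * T^2) = 1.69 / (9.81 * 13.5^2) = 1.69 / 1787.8725 = 0.00094526
gamma_b = b - a * Hb/(g*T^2) = 1.266587 - 33.265729 * 0.00094526 = 1.235142
db = Hb / gamma_b = 1.69 / 1.235142
db = 1.3683 m

1.3683


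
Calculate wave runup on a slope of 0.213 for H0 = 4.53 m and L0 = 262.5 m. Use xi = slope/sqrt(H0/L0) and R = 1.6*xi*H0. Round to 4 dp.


xi = slope / sqrt(H0/L0)
H0/L0 = 4.53/262.5 = 0.017257
sqrt(0.017257) = 0.131366
xi = 0.213 / 0.131366 = 1.621419
R = 1.6 * xi * H0 = 1.6 * 1.621419 * 4.53
R = 11.7520 m

11.7520


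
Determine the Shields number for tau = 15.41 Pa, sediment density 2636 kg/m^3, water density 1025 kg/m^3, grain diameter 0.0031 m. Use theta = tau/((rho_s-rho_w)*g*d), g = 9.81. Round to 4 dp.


theta = tau / ((rho_s - rho_w) * g * d)
rho_s - rho_w = 2636 - 1025 = 1611
Denominator = 1611 * 9.81 * 0.0031 = 48.992121
theta = 15.41 / 48.992121
theta = 0.3145

0.3145


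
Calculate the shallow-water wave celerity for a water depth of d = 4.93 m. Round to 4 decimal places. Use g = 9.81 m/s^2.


Using the shallow-water approximation:
C = sqrt(g * d) = sqrt(9.81 * 4.93)
C = sqrt(48.3633)
C = 6.9544 m/s

6.9544


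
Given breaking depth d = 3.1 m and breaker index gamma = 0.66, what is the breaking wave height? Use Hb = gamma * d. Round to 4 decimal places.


Hb = gamma * d
Hb = 0.66 * 3.1
Hb = 2.0460 m

2.0460


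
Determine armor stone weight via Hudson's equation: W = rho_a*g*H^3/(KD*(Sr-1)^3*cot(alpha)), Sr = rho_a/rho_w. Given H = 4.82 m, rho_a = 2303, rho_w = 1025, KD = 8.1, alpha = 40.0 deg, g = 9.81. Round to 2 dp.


Sr = rho_a / rho_w = 2303 / 1025 = 2.246829
(Sr - 1) = 1.246829
(Sr - 1)^3 = 1.938300
cot(40.0) = 1 / tan(40.0) = 1 / 0.839100 = 1.191754
Numerator = 2303 * 9.81 * 4.82^3 = 2529904.1069
Denominator = 8.1 * 1.938300 * 1.191754 = 18.710804
W = 2529904.1069 / 18.710804
W = 135210.87 N

135210.87


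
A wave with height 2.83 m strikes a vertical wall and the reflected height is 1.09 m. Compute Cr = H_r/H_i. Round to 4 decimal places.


Cr = H_r / H_i
Cr = 1.09 / 2.83
Cr = 0.3852

0.3852


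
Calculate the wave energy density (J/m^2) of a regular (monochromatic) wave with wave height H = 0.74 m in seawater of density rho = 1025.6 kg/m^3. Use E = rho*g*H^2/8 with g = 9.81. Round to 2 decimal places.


E = (1/8) * rho * g * H^2
E = (1/8) * 1025.6 * 9.81 * 0.74^2
E = 0.125 * 1025.6 * 9.81 * 0.5476
E = 688.68 J/m^2

688.68


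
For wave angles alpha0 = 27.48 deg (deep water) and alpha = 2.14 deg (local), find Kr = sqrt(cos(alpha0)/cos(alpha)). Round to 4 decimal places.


Kr = sqrt(cos(alpha0) / cos(alpha))
cos(27.48) = 0.887172
cos(2.14) = 0.999303
Kr = sqrt(0.887172 / 0.999303)
Kr = sqrt(0.887791)
Kr = 0.9422

0.9422


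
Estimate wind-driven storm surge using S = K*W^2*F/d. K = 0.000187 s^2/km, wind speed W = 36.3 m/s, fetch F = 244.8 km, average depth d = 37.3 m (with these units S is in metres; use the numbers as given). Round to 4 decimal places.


S = K * W^2 * F / d
W^2 = 36.3^2 = 1317.69
S = 0.000187 * 1317.69 * 244.8 / 37.3
Numerator = 0.000187 * 1317.69 * 244.8 = 60.320686
S = 60.320686 / 37.3 = 1.6172 m

1.6172


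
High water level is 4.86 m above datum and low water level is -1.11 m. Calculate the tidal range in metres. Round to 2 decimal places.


Tidal range = High water - Low water
Tidal range = 4.86 - (-1.11)
Tidal range = 5.97 m

5.97


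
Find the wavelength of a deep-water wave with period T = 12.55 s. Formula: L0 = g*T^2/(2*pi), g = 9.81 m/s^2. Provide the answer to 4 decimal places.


L0 = g * T^2 / (2 * pi)
L0 = 9.81 * 12.55^2 / (2 * pi)
L0 = 9.81 * 157.5025 / 6.28319
L0 = 1545.0995 / 6.28319
L0 = 245.9102 m

245.9102


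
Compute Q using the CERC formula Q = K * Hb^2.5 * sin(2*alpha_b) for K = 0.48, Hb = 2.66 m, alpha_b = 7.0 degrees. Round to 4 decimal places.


Q = K * Hb^2.5 * sin(2 * alpha_b)
Hb^2.5 = 2.66^2.5 = 11.539954
sin(2 * 7.0) = sin(14.0) = 0.241922
Q = 0.48 * 11.539954 * 0.241922
Q = 1.3400 m^3/s

1.3400


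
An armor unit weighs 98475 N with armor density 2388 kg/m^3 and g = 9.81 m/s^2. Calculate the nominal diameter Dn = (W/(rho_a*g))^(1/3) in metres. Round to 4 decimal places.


V = W / (rho_a * g)
V = 98475 / (2388 * 9.81)
V = 98475 / 23426.28
V = 4.203612 m^3
Dn = V^(1/3) = 4.203612^(1/3)
Dn = 1.6139 m

1.6139
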